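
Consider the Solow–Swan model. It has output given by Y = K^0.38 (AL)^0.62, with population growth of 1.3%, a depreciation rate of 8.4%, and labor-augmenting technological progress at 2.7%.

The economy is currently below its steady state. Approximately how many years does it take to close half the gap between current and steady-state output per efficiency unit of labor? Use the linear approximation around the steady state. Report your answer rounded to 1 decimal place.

t_½ ≈ 9.0 years

Near the steady state the convergence rate is λ = (1 − α)(n + g + δ).
λ = (1 − 0.38) × 0.124 = 0.62 × 0.124 = 0.07688
Half-life = ln 2 / λ = 0.6931 / 0.07688 ≈ 9.02 years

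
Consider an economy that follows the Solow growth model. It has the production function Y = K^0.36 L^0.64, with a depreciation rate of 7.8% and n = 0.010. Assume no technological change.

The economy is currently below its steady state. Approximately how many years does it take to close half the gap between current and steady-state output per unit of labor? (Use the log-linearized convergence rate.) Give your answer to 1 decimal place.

Near the steady state the convergence rate is λ = (1 − α)(n + δ).
λ = (1 − 0.36) × 0.088 = 0.64 × 0.088 = 0.05632
Half-life = ln 2 / λ = 0.6931 / 0.05632 ≈ 12.31 years

half-life ≈ 12.3 years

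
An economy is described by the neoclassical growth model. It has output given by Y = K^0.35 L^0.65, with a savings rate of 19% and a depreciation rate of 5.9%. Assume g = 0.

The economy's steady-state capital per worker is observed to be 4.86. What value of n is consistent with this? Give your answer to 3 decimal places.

In steady state, investment equals break-even investment: s·k^α = (n + δ)·k.
So s / (n + δ) = (k*)^(1−α) = 4.86^0.65 = 2.7946.
Therefore n + δ = s / 2.7946 = 0.19 / 2.7946 = 0.0680, so n = 0.0680 − 0.059 = 0.0090.

n ≈ 0.009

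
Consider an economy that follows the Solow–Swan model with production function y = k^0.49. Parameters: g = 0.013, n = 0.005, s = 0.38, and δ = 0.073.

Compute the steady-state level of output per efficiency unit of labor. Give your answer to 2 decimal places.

y* ≈ 3.95

At the steady state, Δk = 0, so s·k^α = (n + g + δ)·k.
Dividing both sides by k: k^(1−α) = s / (n + g + δ).
k^0.51 = 0.38 / (0.005 + 0.013 + 0.073) = 0.38 / 0.091 = 4.1758
k* = 4.1758^(1/0.51) ≈ 16.4868
y* = (k*)^α = 16.4868^0.49 ≈ 3.9482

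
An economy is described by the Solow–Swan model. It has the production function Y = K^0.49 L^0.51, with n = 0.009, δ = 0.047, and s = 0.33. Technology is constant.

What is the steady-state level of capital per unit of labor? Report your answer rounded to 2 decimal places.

In steady state, investment equals break-even investment: s·k^α = (n + δ)·k.
Dividing both sides by k: k^(1−α) = s / (n + δ).
k^0.51 = 0.33 / (0.009 + 0.047) = 0.33 / 0.056 = 5.8929
k* = 5.8929^(1/0.51) ≈ 32.3928

k* ≈ 32.39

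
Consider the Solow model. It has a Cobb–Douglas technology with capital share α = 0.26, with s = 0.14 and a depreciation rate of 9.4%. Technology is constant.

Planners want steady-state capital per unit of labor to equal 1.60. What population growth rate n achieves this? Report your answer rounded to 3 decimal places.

In steady state, investment equals break-even investment: s·k^α = (n + δ)·k.
So s / (n + δ) = (k*)^(1−α) = 1.60^0.74 = 1.4160.
Therefore n + δ = s / 1.4160 = 0.14 / 1.4160 = 0.0989, so n = 0.0989 − 0.094 = 0.0049.

n ≈ 0.005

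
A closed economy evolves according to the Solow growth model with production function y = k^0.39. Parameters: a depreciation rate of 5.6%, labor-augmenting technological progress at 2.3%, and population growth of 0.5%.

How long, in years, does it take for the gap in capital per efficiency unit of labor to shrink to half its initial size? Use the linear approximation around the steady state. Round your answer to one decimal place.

half-life ≈ 13.5 years

Near the steady state the convergence rate is λ = (1 − α)(n + g + δ).
λ = (1 − 0.39) × 0.084 = 0.61 × 0.084 = 0.05124
Half-life = ln 2 / λ = 0.6931 / 0.05124 ≈ 13.53 years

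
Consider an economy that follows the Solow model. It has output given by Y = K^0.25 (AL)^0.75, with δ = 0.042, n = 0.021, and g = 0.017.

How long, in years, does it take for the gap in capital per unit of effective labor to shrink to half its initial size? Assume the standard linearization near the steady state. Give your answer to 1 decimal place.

Near the steady state the convergence rate is λ = (1 − α)(n + g + δ).
λ = (1 − 0.25) × 0.080 = 0.75 × 0.080 = 0.0600
Half-life = ln 2 / λ = 0.6931 / 0.0600 ≈ 11.55 years

half-life ≈ 11.6 years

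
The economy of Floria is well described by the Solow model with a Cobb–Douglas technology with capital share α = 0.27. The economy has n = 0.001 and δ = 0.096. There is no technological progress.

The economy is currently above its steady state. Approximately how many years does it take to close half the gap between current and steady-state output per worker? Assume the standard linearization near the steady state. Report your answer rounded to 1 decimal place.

Near the steady state the convergence rate is λ = (1 − α)(n + δ).
λ = (1 − 0.27) × 0.097 = 0.73 × 0.097 = 0.07081
Half-life = ln 2 / λ = 0.6931 / 0.07081 ≈ 9.79 years

about 9.8 years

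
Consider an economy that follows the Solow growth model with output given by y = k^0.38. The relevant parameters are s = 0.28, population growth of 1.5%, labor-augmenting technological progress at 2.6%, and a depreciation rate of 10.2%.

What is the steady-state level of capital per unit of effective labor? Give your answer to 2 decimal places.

k* ≈ 2.96

Steady state requires s·f(k) = (n + g + δ)·k, i.e. s·k^α = (n + g + δ)·k.
Rearranging, k^(1−α) = s / (n + g + δ).
k^0.62 = 0.28 / (0.015 + 0.026 + 0.102) = 0.28 / 0.143 = 1.9580
k* = 1.9580^(1/0.62) ≈ 2.9557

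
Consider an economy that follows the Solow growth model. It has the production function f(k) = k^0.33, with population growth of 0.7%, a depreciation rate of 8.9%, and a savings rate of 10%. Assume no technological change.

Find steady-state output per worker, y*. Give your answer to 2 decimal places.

At the steady state, Δk = 0, so s·k^α = (n + δ)·k.
Dividing both sides by k: k^(1−α) = s / (n + δ).
k^0.67 = 0.10 / (0.007 + 0.089) = 0.10 / 0.096 = 1.0417
k* = 1.0417^(1/0.67) ≈ 1.0629
y* = (k*)^α = 1.0629^0.33 ≈ 1.0203

y* ≈ 1.02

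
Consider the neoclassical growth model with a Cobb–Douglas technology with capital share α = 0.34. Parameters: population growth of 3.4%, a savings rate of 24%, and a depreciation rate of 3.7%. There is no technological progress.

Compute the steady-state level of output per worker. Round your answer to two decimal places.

y* ≈ 1.87

At the steady state, Δk = 0, so s·k^α = (n + δ)·k.
Rearranging, k^(1−α) = s / (n + δ).
k^0.66 = 0.24 / (0.034 + 0.037) = 0.24 / 0.071 = 3.3803
k* = 3.3803^(1/0.66) ≈ 6.3306
y* = (k*)^α = 6.3306^0.34 ≈ 1.8728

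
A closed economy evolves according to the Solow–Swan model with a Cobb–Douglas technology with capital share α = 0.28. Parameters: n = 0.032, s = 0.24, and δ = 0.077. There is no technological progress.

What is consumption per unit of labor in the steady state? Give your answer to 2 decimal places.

In steady state, investment equals break-even investment: s·k^α = (n + δ)·k.
Rearranging, k^(1−α) = s / (n + δ).
k^0.72 = 0.24 / (0.032 + 0.077) = 0.24 / 0.109 = 2.2018
k* = 2.2018^(1/0.72) ≈ 2.9928
y* = (k*)^α = 2.9928^0.28 ≈ 1.3593
c* = (1 − s)·y* = (1 − 0.24) × 1.3593 ≈ 1.0331

c* ≈ 1.03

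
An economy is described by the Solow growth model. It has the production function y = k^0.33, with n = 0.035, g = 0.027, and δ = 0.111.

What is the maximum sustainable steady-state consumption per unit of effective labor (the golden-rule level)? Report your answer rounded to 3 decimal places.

c_gold ≈ 0.921

At the golden rule, f'(k) = n + g + δ, so α·k^(α−1) = n + g + δ and k_gold = (α/(n + g + δ))^(1/(1−α)).
k_gold = (0.33/0.173)^(1/0.67) = 1.9075^1.4925 ≈ 2.6218
c_gold = f(k_gold) − (n + g + δ)·k_gold = 1.3745 − 0.173×2.6218 ≈ 0.9209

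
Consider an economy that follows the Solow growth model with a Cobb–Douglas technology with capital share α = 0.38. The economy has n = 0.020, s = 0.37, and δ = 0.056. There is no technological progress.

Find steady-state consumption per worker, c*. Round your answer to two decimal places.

Steady state requires s·f(k) = (n + δ)·k, i.e. s·k^α = (n + δ)·k.
Rearranging, k^(1−α) = s / (n + δ).
k^0.62 = 0.37 / (0.020 + 0.056) = 0.37 / 0.076 = 4.8684
k* = 4.8684^(1/0.62) ≈ 12.8436
y* = (k*)^α = 12.8436^0.38 ≈ 2.6382
c* = (1 − s)·y* = (1 − 0.37) × 2.6382 ≈ 1.6621

c* = 1.66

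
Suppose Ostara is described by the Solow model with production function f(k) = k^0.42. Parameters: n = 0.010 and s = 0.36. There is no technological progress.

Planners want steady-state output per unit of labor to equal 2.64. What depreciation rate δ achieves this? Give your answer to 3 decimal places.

In steady state, investment equals break-even investment: s·k^α = (n + δ)·k.
Since y* = [s/(n + δ)]^(α/(1−α)), we have s/(n + δ) = (y*)^((1−α)/α) = 2.64^1.381 = 3.8215.
Therefore n + δ = s / 3.8215 = 0.36 / 3.8215 = 0.0942, so δ = 0.0942 − 0.010 = 0.0842.

δ ≈ 0.084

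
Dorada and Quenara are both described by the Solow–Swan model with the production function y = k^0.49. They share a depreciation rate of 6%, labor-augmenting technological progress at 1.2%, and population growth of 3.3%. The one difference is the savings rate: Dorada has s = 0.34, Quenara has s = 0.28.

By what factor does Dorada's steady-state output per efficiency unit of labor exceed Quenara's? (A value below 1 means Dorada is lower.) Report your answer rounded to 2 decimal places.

y*_D / y*_Q ≈ 1.21

Steady-state y* = [s/(n + g + δ)]^(α/(1−α)), so the ratio is [ (s_D/(n + g + δ)_D) / (s_Q/(n + g + δ)_Q) ]^0.9608.
s_D/(n + g + δ)_D = 0.34/0.105 = 3.2381; s_Q/(n + g + δ)_Q = 0.28/0.105 = 2.6667.
Ratio = (3.2381/2.6667)^0.9608 = 1.2143^0.9608 ≈ 1.2051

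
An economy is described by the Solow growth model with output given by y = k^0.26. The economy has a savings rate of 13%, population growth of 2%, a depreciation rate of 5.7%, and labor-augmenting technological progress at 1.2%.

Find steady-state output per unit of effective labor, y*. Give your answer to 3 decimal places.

y* = 1.142

Steady state requires s·f(k) = (n + g + δ)·k, i.e. s·k^α = (n + g + δ)·k.
Dividing both sides by k: k^(1−α) = s / (n + g + δ).
k^0.74 = 0.13 / (0.020 + 0.012 + 0.057) = 0.13 / 0.089 = 1.4607
k* = 1.4607^(1/0.74) ≈ 1.6687
y* = (k*)^α = 1.6687^0.26 ≈ 1.1424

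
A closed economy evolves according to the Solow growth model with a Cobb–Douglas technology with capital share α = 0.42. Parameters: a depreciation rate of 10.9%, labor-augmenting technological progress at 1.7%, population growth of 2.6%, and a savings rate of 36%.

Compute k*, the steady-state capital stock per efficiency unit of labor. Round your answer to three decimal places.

Steady state requires s·f(k) = (n + g + δ)·k, i.e. s·k^α = (n + g + δ)·k.
Rearranging, k^(1−α) = s / (n + g + δ).
k^0.58 = 0.36 / (0.026 + 0.017 + 0.109) = 0.36 / 0.152 = 2.3684
k* = 2.3684^(1/0.58) ≈ 4.4219

k* = 4.422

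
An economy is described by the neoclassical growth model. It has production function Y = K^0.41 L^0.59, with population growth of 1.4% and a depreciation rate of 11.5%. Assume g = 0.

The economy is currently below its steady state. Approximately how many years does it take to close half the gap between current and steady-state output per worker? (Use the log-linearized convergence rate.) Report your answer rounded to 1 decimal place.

Near the steady state the convergence rate is λ = (1 − α)(n + δ).
λ = (1 − 0.41) × 0.129 = 0.59 × 0.129 = 0.07611
Half-life = ln 2 / λ = 0.6931 / 0.07611 ≈ 9.11 years

half-life ≈ 9.1 years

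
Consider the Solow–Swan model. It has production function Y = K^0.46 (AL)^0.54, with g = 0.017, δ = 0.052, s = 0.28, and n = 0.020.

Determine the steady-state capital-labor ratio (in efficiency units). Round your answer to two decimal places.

Steady state requires s·f(k) = (n + g + δ)·k, i.e. s·k^α = (n + g + δ)·k.
Rearranging, k^(1−α) = s / (n + g + δ).
k^0.54 = 0.28 / (0.020 + 0.017 + 0.052) = 0.28 / 0.089 = 3.1461
k* = 3.1461^(1/0.54) ≈ 8.3522

k* ≈ 8.35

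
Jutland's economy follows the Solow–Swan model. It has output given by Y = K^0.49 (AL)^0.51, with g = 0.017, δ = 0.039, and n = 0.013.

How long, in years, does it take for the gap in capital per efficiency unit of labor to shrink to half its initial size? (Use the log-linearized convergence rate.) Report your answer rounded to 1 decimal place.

about 19.7 years

Near the steady state the convergence rate is λ = (1 − α)(n + g + δ).
λ = (1 − 0.49) × 0.069 = 0.51 × 0.069 = 0.03519
Half-life = ln 2 / λ = 0.6931 / 0.03519 ≈ 19.70 years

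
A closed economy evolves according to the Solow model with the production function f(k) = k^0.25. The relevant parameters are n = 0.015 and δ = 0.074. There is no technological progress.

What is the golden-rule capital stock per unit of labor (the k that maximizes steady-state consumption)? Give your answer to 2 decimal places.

The golden rule sets f'(k) = n + δ, i.e. α·k^(α−1) = n + δ.
So k^(1−α) = α / (n + δ) = 0.25 / 0.089 = 2.8090.
k_gold = 2.8090^(1/0.75) ≈ 3.9634

k_gold ≈ 3.96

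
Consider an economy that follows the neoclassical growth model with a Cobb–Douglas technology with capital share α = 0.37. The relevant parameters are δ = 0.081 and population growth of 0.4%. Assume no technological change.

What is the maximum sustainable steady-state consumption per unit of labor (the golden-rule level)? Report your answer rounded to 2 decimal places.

c_gold ≈ 1.49

At the golden rule, f'(k) = n + δ, so α·k^(α−1) = n + δ and k_gold = (α/(n + δ))^(1/(1−α)).
k_gold = (0.37/0.085)^(1/0.63) = 4.3529^1.5873 ≈ 10.3260
c_gold = f(k_gold) − (n + δ)·k_gold = 2.3722 − 0.085×10.3260 ≈ 1.4945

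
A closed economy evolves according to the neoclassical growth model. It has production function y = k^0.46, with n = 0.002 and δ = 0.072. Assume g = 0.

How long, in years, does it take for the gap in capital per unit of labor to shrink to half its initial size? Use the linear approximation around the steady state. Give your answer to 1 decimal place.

t_½ ≈ 17.3 years

Near the steady state the convergence rate is λ = (1 − α)(n + δ).
λ = (1 − 0.46) × 0.074 = 0.54 × 0.074 = 0.03996
Half-life = ln 2 / λ = 0.6931 / 0.03996 ≈ 17.34 years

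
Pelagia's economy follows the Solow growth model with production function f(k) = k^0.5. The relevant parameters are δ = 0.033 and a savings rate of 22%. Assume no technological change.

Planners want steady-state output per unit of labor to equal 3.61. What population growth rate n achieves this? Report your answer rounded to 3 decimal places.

n ≈ 0.028

Steady state requires s·f(k) = (n + δ)·k, i.e. s·k^α = (n + δ)·k.
Since y* = [s/(n + δ)]^(α/(1−α)), we have s/(n + δ) = (y*)^((1−α)/α) = 3.61^1 = 3.6100.
Therefore n + δ = s / 3.6100 = 0.22 / 3.6100 = 0.0609, so n = 0.0609 − 0.033 = 0.0279.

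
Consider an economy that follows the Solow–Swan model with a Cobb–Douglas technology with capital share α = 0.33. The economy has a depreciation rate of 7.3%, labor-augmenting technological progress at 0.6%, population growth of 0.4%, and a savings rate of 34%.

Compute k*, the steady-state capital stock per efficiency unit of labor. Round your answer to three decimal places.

In steady state, investment equals break-even investment: s·k^α = (n + g + δ)·k.
Rearranging, k^(1−α) = s / (n + g + δ).
k^0.67 = 0.34 / (0.004 + 0.006 + 0.073) = 0.34 / 0.083 = 4.0964
k* = 4.0964^(1/0.67) ≈ 8.2041

k* ≈ 8.204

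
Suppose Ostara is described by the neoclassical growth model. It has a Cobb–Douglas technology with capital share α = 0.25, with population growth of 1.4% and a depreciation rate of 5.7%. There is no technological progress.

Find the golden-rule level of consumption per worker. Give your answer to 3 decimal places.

c_gold ≈ 1.141

At the golden rule, f'(k) = n + δ, so α·k^(α−1) = n + δ and k_gold = (α/(n + δ))^(1/(1−α)).
k_gold = (0.25/0.071)^(1/0.75) = 3.5211^1.3333 ≈ 5.3566
c_gold = f(k_gold) − (n + δ)·k_gold = 1.5213 − 0.071×5.3566 ≈ 1.1410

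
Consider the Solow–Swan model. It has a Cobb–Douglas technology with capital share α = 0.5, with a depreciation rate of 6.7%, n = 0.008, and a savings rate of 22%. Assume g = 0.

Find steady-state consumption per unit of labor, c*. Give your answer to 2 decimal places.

In steady state, investment equals break-even investment: s·k^α = (n + δ)·k.
Rearranging, k^(1−α) = s / (n + δ).
k^0.5 = 0.22 / (0.008 + 0.067) = 0.22 / 0.075 = 2.9333
k* = 2.9333^(1/0.5) ≈ 8.6042
y* = (k*)^α = 8.6042^0.5 ≈ 2.9333
c* = (1 − s)·y* = (1 − 0.22) × 2.9333 ≈ 2.2880

c* ≈ 2.29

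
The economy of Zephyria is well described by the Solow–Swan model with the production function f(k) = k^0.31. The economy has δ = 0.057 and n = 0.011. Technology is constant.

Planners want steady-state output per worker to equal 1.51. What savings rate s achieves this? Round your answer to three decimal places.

Steady state requires s·f(k) = (n + δ)·k, i.e. s·k^α = (n + δ)·k.
Since y* = [s/(n + δ)]^(α/(1−α)), we have s/(n + δ) = (y*)^((1−α)/α) = 1.51^2.2258 = 2.5025.
Therefore s = 2.5025 × (n + δ) = 2.5025 × 0.068 = 0.1702.

s ≈ 0.170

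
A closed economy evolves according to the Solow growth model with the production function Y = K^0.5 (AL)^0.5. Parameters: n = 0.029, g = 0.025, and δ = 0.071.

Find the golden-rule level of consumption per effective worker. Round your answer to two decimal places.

c_gold ≈ 2.00

At the golden rule, f'(k) = n + g + δ, so α·k^(α−1) = n + g + δ and k_gold = (α/(n + g + δ))^(1/(1−α)).
k_gold = (0.5/0.125)^(1/0.5) = 4.0000^2 ≈ 16.0000
c_gold = f(k_gold) − (n + g + δ)·k_gold = 4.0000 − 0.125×16.0000 ≈ 2.0000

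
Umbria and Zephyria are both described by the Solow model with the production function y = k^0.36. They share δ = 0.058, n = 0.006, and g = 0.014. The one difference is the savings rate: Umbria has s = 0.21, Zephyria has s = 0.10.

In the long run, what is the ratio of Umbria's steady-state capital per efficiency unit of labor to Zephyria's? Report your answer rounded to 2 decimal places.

Steady-state k* = [s/(n + g + δ)]^(1/(1−α)), so the ratio is [ (s_U/(n + g + δ)_U) / (s_Z/(n + g + δ)_Z) ]^1.5625.
s_U/(n + g + δ)_U = 0.21/0.078 = 2.6923; s_Z/(n + g + δ)_Z = 0.10/0.078 = 1.2821.
Ratio = (2.6923/1.2821)^1.5625 = 2.0999^1.5625 ≈ 3.1874

k*_U / k*_Z ≈ 3.19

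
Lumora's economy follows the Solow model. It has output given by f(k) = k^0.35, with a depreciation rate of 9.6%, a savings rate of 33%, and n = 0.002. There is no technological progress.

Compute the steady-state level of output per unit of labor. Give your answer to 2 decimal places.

y* = 1.92

Steady state requires s·f(k) = (n + δ)·k, i.e. s·k^α = (n + δ)·k.
Rearranging, k^(1−α) = s / (n + δ).
k^0.65 = 0.33 / (0.002 + 0.096) = 0.33 / 0.098 = 3.3673
k* = 3.3673^(1/0.65) ≈ 6.4744
y* = (k*)^α = 6.4744^0.35 ≈ 1.9227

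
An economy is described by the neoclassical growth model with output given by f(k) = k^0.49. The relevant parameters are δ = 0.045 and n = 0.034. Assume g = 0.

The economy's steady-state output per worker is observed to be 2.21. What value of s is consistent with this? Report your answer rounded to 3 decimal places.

s ≈ 0.180

Steady state requires s·f(k) = (n + δ)·k, i.e. s·k^α = (n + δ)·k.
Since y* = [s/(n + δ)]^(α/(1−α)), we have s/(n + δ) = (y*)^((1−α)/α) = 2.21^1.0408 = 2.2827.
Therefore s = 2.2827 × (n + δ) = 2.2827 × 0.079 = 0.1803.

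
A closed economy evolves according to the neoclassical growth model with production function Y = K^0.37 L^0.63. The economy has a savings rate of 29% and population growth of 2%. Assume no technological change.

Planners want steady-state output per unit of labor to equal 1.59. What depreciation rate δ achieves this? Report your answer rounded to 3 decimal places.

δ ≈ 0.112

In steady state, investment equals break-even investment: s·k^α = (n + δ)·k.
Since y* = [s/(n + δ)]^(α/(1−α)), we have s/(n + δ) = (y*)^((1−α)/α) = 1.59^1.7027 = 2.2025.
Therefore n + δ = s / 2.2025 = 0.29 / 2.2025 = 0.1317, so δ = 0.1317 − 0.020 = 0.1117.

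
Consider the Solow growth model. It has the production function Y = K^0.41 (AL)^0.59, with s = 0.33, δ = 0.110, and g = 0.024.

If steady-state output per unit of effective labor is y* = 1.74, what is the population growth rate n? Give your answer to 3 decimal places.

n ≈ 0.015

In steady state, investment equals break-even investment: s·k^α = (n + g + δ)·k.
Since y* = [s/(n + g + δ)]^(α/(1−α)), we have s/(n + g + δ) = (y*)^((1−α)/α) = 1.74^1.439 = 2.2190.
Therefore n + g + δ = s / 2.2190 = 0.33 / 2.2190 = 0.1487, so n = 0.1487 − 0.134 = 0.0147.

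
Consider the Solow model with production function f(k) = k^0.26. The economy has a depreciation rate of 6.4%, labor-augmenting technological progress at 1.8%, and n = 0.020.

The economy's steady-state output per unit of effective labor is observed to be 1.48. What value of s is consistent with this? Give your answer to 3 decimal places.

s ≈ 0.311

At the steady state, Δk = 0, so s·k^α = (n + g + δ)·k.
Since y* = [s/(n + g + δ)]^(α/(1−α)), we have s/(n + g + δ) = (y*)^((1−α)/α) = 1.48^2.8462 = 3.0521.
Therefore s = 3.0521 × (n + g + δ) = 3.0521 × 0.102 = 0.3113.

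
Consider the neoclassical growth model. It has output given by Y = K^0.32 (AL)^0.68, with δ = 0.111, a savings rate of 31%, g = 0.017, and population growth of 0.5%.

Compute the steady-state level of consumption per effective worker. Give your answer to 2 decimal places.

Steady state requires s·f(k) = (n + g + δ)·k, i.e. s·k^α = (n + g + δ)·k.
Dividing both sides by k: k^(1−α) = s / (n + g + δ).
k^0.68 = 0.31 / (0.005 + 0.017 + 0.111) = 0.31 / 0.133 = 2.3308
k* = 2.3308^(1/0.68) ≈ 3.4710
y* = (k*)^α = 3.4710^0.32 ≈ 1.4892
c* = (1 − s)·y* = (1 − 0.31) × 1.4892 ≈ 1.0275

c* ≈ 1.03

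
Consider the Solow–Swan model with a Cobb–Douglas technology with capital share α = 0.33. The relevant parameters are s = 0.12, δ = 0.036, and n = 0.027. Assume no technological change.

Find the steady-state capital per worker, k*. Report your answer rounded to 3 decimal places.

k* ≈ 2.616

At the steady state, Δk = 0, so s·k^α = (n + δ)·k.
Dividing both sides by k: k^(1−α) = s / (n + δ).
k^0.67 = 0.12 / (0.027 + 0.036) = 0.12 / 0.063 = 1.9048
k* = 1.9048^(1/0.67) ≈ 2.6163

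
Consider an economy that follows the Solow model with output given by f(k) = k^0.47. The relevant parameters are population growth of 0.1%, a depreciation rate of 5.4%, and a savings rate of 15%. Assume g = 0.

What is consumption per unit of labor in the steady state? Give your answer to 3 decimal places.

c* ≈ 2.069

In steady state, investment equals break-even investment: s·k^α = (n + δ)·k.
Rearranging, k^(1−α) = s / (n + δ).
k^0.53 = 0.15 / (0.001 + 0.054) = 0.15 / 0.055 = 2.7273
k* = 2.7273^(1/0.53) ≈ 6.6395
y* = (k*)^α = 6.6395^0.47 ≈ 2.4345
c* = (1 − s)·y* = (1 − 0.15) × 2.4345 ≈ 2.0693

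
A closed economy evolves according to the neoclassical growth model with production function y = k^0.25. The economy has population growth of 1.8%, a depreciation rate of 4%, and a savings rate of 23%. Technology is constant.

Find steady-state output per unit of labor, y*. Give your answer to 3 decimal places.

Steady state requires s·f(k) = (n + δ)·k, i.e. s·k^α = (n + δ)·k.
Rearranging, k^(1−α) = s / (n + δ).
k^0.75 = 0.23 / (0.018 + 0.040) = 0.23 / 0.058 = 3.9655
k* = 3.9655^(1/0.75) ≈ 6.2767
y* = (k*)^α = 6.2767^0.25 ≈ 1.5828

y* = 1.583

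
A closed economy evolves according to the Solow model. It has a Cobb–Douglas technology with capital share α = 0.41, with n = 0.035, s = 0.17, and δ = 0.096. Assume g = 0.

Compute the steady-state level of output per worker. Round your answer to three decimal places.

y* = 1.199

At the steady state, Δk = 0, so s·k^α = (n + δ)·k.
Dividing both sides by k: k^(1−α) = s / (n + δ).
k^0.59 = 0.17 / (0.035 + 0.096) = 0.17 / 0.131 = 1.2977
k* = 1.2977^(1/0.59) ≈ 1.5553
y* = (k*)^α = 1.5553^0.41 ≈ 1.1985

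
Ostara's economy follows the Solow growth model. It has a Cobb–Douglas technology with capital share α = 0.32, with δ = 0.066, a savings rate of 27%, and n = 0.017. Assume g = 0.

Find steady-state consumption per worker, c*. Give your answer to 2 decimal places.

c* = 1.27

Steady state requires s·f(k) = (n + δ)·k, i.e. s·k^α = (n + δ)·k.
Rearranging, k^(1−α) = s / (n + δ).
k^0.68 = 0.27 / (0.017 + 0.066) = 0.27 / 0.083 = 3.2530
k* = 3.2530^(1/0.68) ≈ 5.6671
y* = (k*)^α = 5.6671^0.32 ≈ 1.7421
c* = (1 − s)·y* = (1 − 0.27) × 1.7421 ≈ 1.2717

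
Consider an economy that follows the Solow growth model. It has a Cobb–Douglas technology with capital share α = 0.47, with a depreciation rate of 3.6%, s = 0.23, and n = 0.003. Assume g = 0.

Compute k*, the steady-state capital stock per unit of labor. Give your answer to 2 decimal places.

At the steady state, Δk = 0, so s·k^α = (n + δ)·k.
Dividing both sides by k: k^(1−α) = s / (n + δ).
k^0.53 = 0.23 / (0.003 + 0.036) = 0.23 / 0.039 = 5.8974
k* = 5.8974^(1/0.53) ≈ 28.4496

k* ≈ 28.45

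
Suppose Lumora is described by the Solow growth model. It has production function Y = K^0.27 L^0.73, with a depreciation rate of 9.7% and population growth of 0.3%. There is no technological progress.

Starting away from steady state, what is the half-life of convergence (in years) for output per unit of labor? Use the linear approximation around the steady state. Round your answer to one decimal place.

Near the steady state the convergence rate is λ = (1 − α)(n + δ).
λ = (1 − 0.27) × 0.100 = 0.73 × 0.100 = 0.0730
Half-life = ln 2 / λ = 0.6931 / 0.0730 ≈ 9.49 years

half-life ≈ 9.5 years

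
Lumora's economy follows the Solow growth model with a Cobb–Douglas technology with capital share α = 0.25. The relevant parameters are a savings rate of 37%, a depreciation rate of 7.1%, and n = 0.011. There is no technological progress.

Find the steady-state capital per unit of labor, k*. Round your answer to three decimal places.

Steady state requires s·f(k) = (n + δ)·k, i.e. s·k^α = (n + δ)·k.
Rearranging, k^(1−α) = s / (n + δ).
k^0.75 = 0.37 / (0.011 + 0.071) = 0.37 / 0.082 = 4.5122
k* = 4.5122^(1/0.75) ≈ 7.4562

k* = 7.456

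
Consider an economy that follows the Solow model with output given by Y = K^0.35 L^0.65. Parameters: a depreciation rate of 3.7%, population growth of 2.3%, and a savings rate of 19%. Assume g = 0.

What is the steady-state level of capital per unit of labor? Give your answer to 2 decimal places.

k* = 5.89

At the steady state, Δk = 0, so s·k^α = (n + δ)·k.
Rearranging, k^(1−α) = s / (n + δ).
k^0.65 = 0.19 / (0.023 + 0.037) = 0.19 / 0.060 = 3.1667
k* = 3.1667^(1/0.65) ≈ 5.8907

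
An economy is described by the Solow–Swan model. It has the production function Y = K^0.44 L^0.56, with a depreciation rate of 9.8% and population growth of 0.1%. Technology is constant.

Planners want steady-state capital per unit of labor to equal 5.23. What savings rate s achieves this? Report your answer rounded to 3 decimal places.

s ≈ 0.250

Steady state requires s·f(k) = (n + δ)·k, i.e. s·k^α = (n + δ)·k.
So s / (n + δ) = (k*)^(1−α) = 5.23^0.56 = 2.5256.
Therefore s = 2.5256 × (n + δ) = 2.5256 × 0.099 = 0.2500.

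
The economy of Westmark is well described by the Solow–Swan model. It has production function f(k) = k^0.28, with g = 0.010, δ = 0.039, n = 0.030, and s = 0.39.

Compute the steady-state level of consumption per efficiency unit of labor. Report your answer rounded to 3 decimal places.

c* ≈ 1.135

At the steady state, Δk = 0, so s·k^α = (n + g + δ)·k.
Dividing both sides by k: k^(1−α) = s / (n + g + δ).
k^0.72 = 0.39 / (0.030 + 0.010 + 0.039) = 0.39 / 0.079 = 4.9367
k* = 4.9367^(1/0.72) ≈ 9.1856
y* = (k*)^α = 9.1856^0.28 ≈ 1.8607
c* = (1 − s)·y* = (1 − 0.39) × 1.8607 ≈ 1.1350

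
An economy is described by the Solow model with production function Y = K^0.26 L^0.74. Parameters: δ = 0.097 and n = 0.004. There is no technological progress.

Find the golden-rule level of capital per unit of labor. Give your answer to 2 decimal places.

k_gold ≈ 3.59

The golden rule sets f'(k) = n + δ, i.e. α·k^(α−1) = n + δ.
So k^(1−α) = α / (n + δ) = 0.26 / 0.101 = 2.5743.
k_gold = 2.5743^(1/0.74) ≈ 3.5888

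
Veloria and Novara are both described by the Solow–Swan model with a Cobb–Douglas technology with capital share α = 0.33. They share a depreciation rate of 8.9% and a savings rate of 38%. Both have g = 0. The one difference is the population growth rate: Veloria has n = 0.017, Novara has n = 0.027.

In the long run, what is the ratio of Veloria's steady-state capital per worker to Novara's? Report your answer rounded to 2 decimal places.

k*_V / k*_N ≈ 1.14

Steady-state k* = [s/(n + δ)]^(1/(1−α)), so the ratio is [ (s_V/(n + δ)_V) / (s_N/(n + δ)_N) ]^1.4925.
s_V/(n + δ)_V = 0.38/0.106 = 3.5849; s_N/(n + δ)_N = 0.38/0.116 = 3.2759.
Ratio = (3.5849/3.2759)^1.4925 = 1.0943^1.4925 ≈ 1.1440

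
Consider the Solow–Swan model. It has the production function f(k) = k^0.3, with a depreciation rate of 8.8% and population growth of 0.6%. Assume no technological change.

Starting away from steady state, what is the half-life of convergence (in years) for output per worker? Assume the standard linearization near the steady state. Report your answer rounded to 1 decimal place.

Near the steady state the convergence rate is λ = (1 − α)(n + δ).
λ = (1 − 0.3) × 0.094 = 0.7 × 0.094 = 0.0658
Half-life = ln 2 / λ = 0.6931 / 0.0658 ≈ 10.53 years

t_½ ≈ 10.5 years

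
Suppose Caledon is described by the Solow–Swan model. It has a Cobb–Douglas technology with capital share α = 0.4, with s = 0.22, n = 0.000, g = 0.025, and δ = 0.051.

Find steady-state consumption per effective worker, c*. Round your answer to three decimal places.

c* ≈ 1.584

Steady state requires s·f(k) = (n + g + δ)·k, i.e. s·k^α = (n + g + δ)·k.
Dividing both sides by k: k^(1−α) = s / (n + g + δ).
k^0.6 = 0.22 / (0.000 + 0.025 + 0.051) = 0.22 / 0.076 = 2.8947
k* = 2.8947^(1/0.6) ≈ 5.8795
y* = (k*)^α = 5.8795^0.4 ≈ 2.0311
c* = (1 − s)·y* = (1 − 0.22) × 2.0311 ≈ 1.5843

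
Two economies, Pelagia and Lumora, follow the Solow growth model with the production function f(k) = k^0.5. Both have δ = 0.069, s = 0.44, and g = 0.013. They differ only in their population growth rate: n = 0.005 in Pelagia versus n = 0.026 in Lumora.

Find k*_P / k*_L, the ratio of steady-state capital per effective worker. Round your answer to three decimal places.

k*_P / k*_L ≈ 1.541

Steady-state k* = [s/(n + g + δ)]^(1/(1−α)), so the ratio is [ (s_P/(n + g + δ)_P) / (s_L/(n + g + δ)_L) ]^2.
s_P/(n + g + δ)_P = 0.44/0.087 = 5.0575; s_L/(n + g + δ)_L = 0.44/0.108 = 4.0741.
Ratio = (5.0575/4.0741)^2 = 1.2414^2 ≈ 1.5411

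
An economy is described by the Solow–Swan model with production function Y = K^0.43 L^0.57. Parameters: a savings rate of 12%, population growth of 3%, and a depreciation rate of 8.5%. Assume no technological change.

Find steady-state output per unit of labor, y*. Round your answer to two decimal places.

y* = 1.03

In steady state, investment equals break-even investment: s·k^α = (n + δ)·k.
Rearranging, k^(1−α) = s / (n + δ).
k^0.57 = 0.12 / (0.030 + 0.085) = 0.12 / 0.115 = 1.0435
k* = 1.0435^(1/0.57) ≈ 1.0776
y* = (k*)^α = 1.0776^0.43 ≈ 1.0327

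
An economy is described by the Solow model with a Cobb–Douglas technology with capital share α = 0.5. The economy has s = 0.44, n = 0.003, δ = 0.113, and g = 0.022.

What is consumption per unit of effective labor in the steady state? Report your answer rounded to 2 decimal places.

In steady state, investment equals break-even investment: s·k^α = (n + g + δ)·k.
Rearranging, k^(1−α) = s / (n + g + δ).
k^0.5 = 0.44 / (0.003 + 0.022 + 0.113) = 0.44 / 0.138 = 3.1884
k* = 3.1884^(1/0.5) ≈ 10.1659
y* = (k*)^α = 10.1659^0.5 ≈ 3.1884
c* = (1 − s)·y* = (1 − 0.44) × 3.1884 ≈ 1.7855

c* = 1.79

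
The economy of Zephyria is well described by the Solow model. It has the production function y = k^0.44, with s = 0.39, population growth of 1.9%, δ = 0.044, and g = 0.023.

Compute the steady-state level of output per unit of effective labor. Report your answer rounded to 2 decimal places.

Steady state requires s·f(k) = (n + g + δ)·k, i.e. s·k^α = (n + g + δ)·k.
Dividing both sides by k: k^(1−α) = s / (n + g + δ).
k^0.56 = 0.39 / (0.019 + 0.023 + 0.044) = 0.39 / 0.086 = 4.5349
k* = 4.5349^(1/0.56) ≈ 14.8745
y* = (k*)^α = 14.8745^0.44 ≈ 3.2800

y* = 3.28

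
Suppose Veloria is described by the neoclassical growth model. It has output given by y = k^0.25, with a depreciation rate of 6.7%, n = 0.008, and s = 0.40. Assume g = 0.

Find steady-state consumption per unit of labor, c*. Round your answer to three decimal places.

c* = 1.048

At the steady state, Δk = 0, so s·k^α = (n + δ)·k.
Rearranging, k^(1−α) = s / (n + δ).
k^0.75 = 0.40 / (0.008 + 0.067) = 0.40 / 0.075 = 5.3333
k* = 5.3333^(1/0.75) ≈ 9.3181
y* = (k*)^α = 9.3181^0.25 ≈ 1.7472
c* = (1 − s)·y* = (1 − 0.40) × 1.7472 ≈ 1.0483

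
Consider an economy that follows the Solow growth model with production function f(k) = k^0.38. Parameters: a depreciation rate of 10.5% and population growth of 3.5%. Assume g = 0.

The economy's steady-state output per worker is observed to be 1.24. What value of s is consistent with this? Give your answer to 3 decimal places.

At the steady state, Δk = 0, so s·k^α = (n + δ)·k.
Since y* = [s/(n + δ)]^(α/(1−α)), we have s/(n + δ) = (y*)^((1−α)/α) = 1.24^1.6316 = 1.4205.
Therefore s = 1.4205 × (n + δ) = 1.4205 × 0.140 = 0.1989.

s ≈ 0.199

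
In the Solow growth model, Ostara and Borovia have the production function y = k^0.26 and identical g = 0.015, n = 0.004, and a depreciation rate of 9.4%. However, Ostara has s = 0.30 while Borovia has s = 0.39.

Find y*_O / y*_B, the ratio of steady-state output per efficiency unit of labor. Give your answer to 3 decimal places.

Steady-state y* = [s/(n + g + δ)]^(α/(1−α)), so the ratio is [ (s_O/(n + g + δ)_O) / (s_B/(n + g + δ)_B) ]^0.3514.
s_O/(n + g + δ)_O = 0.30/0.113 = 2.6549; s_B/(n + g + δ)_B = 0.39/0.113 = 3.4513.
Ratio = (2.6549/3.4513)^0.3514 = 0.7692^0.3514 ≈ 0.9119

y*_O / y*_B ≈ 0.912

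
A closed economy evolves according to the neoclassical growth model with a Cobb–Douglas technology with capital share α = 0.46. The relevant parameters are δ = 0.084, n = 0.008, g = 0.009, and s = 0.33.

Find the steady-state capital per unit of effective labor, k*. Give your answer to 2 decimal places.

k* = 8.96

In steady state, investment equals break-even investment: s·k^α = (n + g + δ)·k.
Dividing both sides by k: k^(1−α) = s / (n + g + δ).
k^0.54 = 0.33 / (0.008 + 0.009 + 0.084) = 0.33 / 0.101 = 3.2673
k* = 3.2673^(1/0.54) ≈ 8.9578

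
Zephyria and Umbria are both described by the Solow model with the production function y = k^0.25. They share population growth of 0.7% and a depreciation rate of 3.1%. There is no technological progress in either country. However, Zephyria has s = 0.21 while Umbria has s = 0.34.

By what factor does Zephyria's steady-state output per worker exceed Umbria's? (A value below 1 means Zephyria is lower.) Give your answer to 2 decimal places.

ratio ≈ 0.85

Steady-state y* = [s/(n + δ)]^(α/(1−α)), so the ratio is [ (s_Z/(n + δ)_Z) / (s_U/(n + δ)_U) ]^0.3333.
s_Z/(n + δ)_Z = 0.21/0.038 = 5.5263; s_U/(n + δ)_U = 0.34/0.038 = 8.9474.
Ratio = (5.5263/8.9474)^0.3333 = 0.6176^0.3333 ≈ 0.8516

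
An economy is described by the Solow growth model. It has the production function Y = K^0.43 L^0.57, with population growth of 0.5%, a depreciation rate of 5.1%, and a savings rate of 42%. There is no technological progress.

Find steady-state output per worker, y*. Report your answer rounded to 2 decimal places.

y* ≈ 4.57

In steady state, investment equals break-even investment: s·k^α = (n + δ)·k.
Rearranging, k^(1−α) = s / (n + δ).
k^0.57 = 0.42 / (0.005 + 0.051) = 0.42 / 0.056 = 7.5000
k* = 7.5000^(1/0.57) ≈ 34.2922
y* = (k*)^α = 34.2922^0.43 ≈ 4.5723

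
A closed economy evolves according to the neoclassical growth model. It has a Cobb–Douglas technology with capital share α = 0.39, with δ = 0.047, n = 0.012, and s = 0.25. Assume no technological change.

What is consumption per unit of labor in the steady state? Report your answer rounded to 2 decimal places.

Steady state requires s·f(k) = (n + δ)·k, i.e. s·k^α = (n + δ)·k.
Rearranging, k^(1−α) = s / (n + δ).
k^0.61 = 0.25 / (0.012 + 0.047) = 0.25 / 0.059 = 4.2373
k* = 4.2373^(1/0.61) ≈ 10.6663
y* = (k*)^α = 10.6663^0.39 ≈ 2.5172
c* = (1 − s)·y* = (1 − 0.25) × 2.5172 ≈ 1.8879

c* ≈ 1.89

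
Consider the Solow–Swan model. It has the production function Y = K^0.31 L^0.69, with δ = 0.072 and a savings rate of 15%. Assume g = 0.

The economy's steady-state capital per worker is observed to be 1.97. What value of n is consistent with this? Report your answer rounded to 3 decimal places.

In steady state, investment equals break-even investment: s·k^α = (n + δ)·k.
So s / (n + δ) = (k*)^(1−α) = 1.97^0.69 = 1.5965.
Therefore n + δ = s / 1.5965 = 0.15 / 1.5965 = 0.0940, so n = 0.0940 − 0.072 = 0.0220.

n ≈ 0.022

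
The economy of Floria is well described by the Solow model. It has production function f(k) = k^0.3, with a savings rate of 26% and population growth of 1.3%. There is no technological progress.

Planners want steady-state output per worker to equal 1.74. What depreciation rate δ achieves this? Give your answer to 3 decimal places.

Steady state requires s·f(k) = (n + δ)·k, i.e. s·k^α = (n + δ)·k.
Since y* = [s/(n + δ)]^(α/(1−α)), we have s/(n + δ) = (y*)^((1−α)/α) = 1.74^2.3333 = 3.6414.
Therefore n + δ = s / 3.6414 = 0.26 / 3.6414 = 0.0714, so δ = 0.0714 − 0.013 = 0.0584.

δ ≈ 0.058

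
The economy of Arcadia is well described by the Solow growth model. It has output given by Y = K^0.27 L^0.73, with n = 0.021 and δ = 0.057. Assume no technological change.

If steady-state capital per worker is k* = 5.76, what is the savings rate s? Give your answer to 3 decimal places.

s ≈ 0.280

In steady state, investment equals break-even investment: s·k^α = (n + δ)·k.
So s / (n + δ) = (k*)^(1−α) = 5.76^0.73 = 3.5901.
Therefore s = 3.5901 × (n + δ) = 3.5901 × 0.078 = 0.2800.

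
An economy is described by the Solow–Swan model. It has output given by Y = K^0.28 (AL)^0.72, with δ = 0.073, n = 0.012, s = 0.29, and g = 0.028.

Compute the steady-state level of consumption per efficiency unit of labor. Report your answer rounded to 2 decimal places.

In steady state, investment equals break-even investment: s·k^α = (n + g + δ)·k.
Dividing both sides by k: k^(1−α) = s / (n + g + δ).
k^0.72 = 0.29 / (0.012 + 0.028 + 0.073) = 0.29 / 0.113 = 2.5664
k* = 2.5664^(1/0.72) ≈ 3.7026
y* = (k*)^α = 3.7026^0.28 ≈ 1.4427
c* = (1 − s)·y* = (1 − 0.29) × 1.4427 ≈ 1.0243

c* = 1.02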